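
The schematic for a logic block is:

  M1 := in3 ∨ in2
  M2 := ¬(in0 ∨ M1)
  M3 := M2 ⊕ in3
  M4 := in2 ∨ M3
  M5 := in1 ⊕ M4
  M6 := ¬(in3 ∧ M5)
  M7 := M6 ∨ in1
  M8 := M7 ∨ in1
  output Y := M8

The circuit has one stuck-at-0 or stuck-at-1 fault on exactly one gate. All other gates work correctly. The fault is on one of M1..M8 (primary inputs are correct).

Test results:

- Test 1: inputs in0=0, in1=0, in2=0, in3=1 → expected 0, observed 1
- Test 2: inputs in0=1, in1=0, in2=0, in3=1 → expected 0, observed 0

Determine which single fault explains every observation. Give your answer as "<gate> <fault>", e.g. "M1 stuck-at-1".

M1 stuck-at-0

Fault-free values for test 1 (in0=0, in1=0, in2=0, in3=1): M1=1, M2=0, M3=1, M4=1, M5=1, M6=0, M7=0, M8=0, giving Y=0. Observed 1.
Test 1: faults giving observed 1 are {M1 stuck-at-0, M2 stuck-at-1, M3 stuck-at-0, M4 stuck-at-0, M5 stuck-at-0, M6 stuck-at-1, M7 stuck-at-1, M8 stuck-at-1}.
Test 2 (in0=1, in1=0, in2=0, in3=1): fault-free M1=1, M2=0, M3=1, M4=1, M5=1, M6=0, M7=0, M8=0 → 0; observed 0. Eliminates M2 stuck-at-1, M3 stuck-at-0, M4 stuck-at-0, M5 stuck-at-0, M6 stuck-at-1, M7 stuck-at-1, M8 stuck-at-1.
Only M1 stuck-at-0 is consistent with every test.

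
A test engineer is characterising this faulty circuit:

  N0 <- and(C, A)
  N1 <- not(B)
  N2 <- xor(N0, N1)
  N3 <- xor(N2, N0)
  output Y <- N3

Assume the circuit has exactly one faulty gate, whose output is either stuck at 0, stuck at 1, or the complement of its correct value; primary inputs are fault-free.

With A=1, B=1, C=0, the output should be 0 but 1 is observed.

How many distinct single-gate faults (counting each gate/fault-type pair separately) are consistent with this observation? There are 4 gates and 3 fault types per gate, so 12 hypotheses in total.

Fault-free: N0=0, N1=0, N2=0, N3=0 → 0. Observed 1.
  N0 stuck-at-0: output 0 ✗
  N0 stuck-at-1: output 0 ✗
  N0 inverted output: output 0 ✗
  N1 stuck-at-0: output 0 ✗
  N1 stuck-at-1: output 1 ✓
  N1 inverted output: output 1 ✓
  N2 stuck-at-0: output 0 ✗
  N2 stuck-at-1: output 1 ✓
  N2 inverted output: output 1 ✓
  N3 stuck-at-0: output 0 ✗
  N3 stuck-at-1: output 1 ✓
  N3 inverted output: output 1 ✓
Consistent faults: {N1 stuck-at-1, N1 inverted output, N2 stuck-at-1, N2 inverted output, N3 stuck-at-1, N3 inverted output} — 6 in all.

6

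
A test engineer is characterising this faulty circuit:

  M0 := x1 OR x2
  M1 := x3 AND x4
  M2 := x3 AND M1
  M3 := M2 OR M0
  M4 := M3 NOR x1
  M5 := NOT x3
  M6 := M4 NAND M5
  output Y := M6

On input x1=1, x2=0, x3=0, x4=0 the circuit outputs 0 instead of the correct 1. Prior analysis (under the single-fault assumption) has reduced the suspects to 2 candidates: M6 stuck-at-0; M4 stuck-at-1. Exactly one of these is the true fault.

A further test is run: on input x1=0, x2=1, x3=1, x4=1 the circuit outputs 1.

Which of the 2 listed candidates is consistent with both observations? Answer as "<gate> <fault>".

M4 stuck-at-1

Evaluate each candidate on input x1=0, x2=1, x3=1, x4=1:
  M6 stuck-at-0: M0=1, M1=1, M2=1, M3=1, M4=0, M5=0, M6=0 [stuck-at-0] → 0 — eliminated
  M4 stuck-at-1: M0=1, M1=1, M2=1, M3=1, M4=1 [stuck-at-1], M5=0, M6=1 → 1 — matches
Only M4 stuck-at-1 reproduces the observed 1.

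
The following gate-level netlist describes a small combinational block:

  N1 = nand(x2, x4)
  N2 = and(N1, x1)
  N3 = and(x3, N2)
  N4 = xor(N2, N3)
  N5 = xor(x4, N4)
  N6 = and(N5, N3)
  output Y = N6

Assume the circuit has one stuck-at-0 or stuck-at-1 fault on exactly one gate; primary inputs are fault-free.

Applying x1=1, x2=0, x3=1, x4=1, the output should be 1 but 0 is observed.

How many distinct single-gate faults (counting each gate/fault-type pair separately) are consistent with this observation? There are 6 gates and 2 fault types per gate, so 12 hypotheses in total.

Fault-free: N1=1, N2=1, N3=1, N4=0, N5=1, N6=1 → 1. Observed 0.
  N1 stuck-at-0: output 0 ✓
  N1 stuck-at-1: output 1 ✗
  N2 stuck-at-0: output 0 ✓
  N2 stuck-at-1: output 1 ✗
  N3 stuck-at-0: output 0 ✓
  N3 stuck-at-1: output 1 ✗
  N4 stuck-at-0: output 1 ✗
  N4 stuck-at-1: output 0 ✓
  N5 stuck-at-0: output 0 ✓
  N5 stuck-at-1: output 1 ✗
  N6 stuck-at-0: output 0 ✓
  N6 stuck-at-1: output 1 ✗
Consistent faults: {N1 stuck-at-0, N2 stuck-at-0, N3 stuck-at-0, N4 stuck-at-1, N5 stuck-at-0, N6 stuck-at-0} — 6 in all.

6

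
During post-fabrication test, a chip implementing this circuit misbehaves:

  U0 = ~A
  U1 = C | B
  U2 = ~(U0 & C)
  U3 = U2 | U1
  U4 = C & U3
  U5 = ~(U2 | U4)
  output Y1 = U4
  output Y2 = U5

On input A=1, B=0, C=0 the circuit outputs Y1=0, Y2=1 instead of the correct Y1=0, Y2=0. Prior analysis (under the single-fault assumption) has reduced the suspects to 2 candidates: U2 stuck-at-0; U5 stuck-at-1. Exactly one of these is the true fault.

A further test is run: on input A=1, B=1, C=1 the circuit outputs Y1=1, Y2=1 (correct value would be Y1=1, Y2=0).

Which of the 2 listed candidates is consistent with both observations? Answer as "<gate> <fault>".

U5 stuck-at-1

Evaluate each candidate on input A=1, B=1, C=1:
  U2 stuck-at-0: U0=0, U1=1, U2=0 [stuck-at-0], U3=1, U4=1, U5=0 → Y1=1, Y2=0 — eliminated
  U5 stuck-at-1: U0=0, U1=1, U2=1, U3=1, U4=1, U5=1 [stuck-at-1] → Y1=1, Y2=1 — matches
Only U5 stuck-at-1 reproduces the observed Y1=1, Y2=1.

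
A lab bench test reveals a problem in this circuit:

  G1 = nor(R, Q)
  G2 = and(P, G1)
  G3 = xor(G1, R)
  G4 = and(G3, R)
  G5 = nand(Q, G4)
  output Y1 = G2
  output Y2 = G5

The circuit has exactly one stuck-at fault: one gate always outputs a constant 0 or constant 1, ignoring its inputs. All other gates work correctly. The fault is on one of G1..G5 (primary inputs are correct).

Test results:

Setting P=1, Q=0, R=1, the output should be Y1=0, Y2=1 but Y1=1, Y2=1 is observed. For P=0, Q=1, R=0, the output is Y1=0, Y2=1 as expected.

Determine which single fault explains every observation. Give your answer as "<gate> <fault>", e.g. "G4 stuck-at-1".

G1 stuck-at-1

Fault-free values for test 1 (P=1, Q=0, R=1): G1=0, G2=0, G3=1, G4=1, G5=1, giving Y1=0, Y2=1. Observed Y1=1, Y2=1.
Test 1: faults giving observed Y1=1, Y2=1 are {G1 stuck-at-1, G2 stuck-at-1}.
Test 2 (P=0, Q=1, R=0): fault-free G1=0, G2=0, G3=0, G4=0, G5=1 → Y1=0, Y2=1; observed Y1=0, Y2=1. Eliminates G2 stuck-at-1.
Only G1 stuck-at-1 is consistent with every test.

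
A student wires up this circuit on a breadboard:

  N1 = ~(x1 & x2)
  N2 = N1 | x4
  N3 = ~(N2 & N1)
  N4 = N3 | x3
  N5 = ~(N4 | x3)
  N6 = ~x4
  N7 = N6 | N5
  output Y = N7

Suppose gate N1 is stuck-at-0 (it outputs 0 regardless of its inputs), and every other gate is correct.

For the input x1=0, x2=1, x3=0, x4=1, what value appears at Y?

Propagate with N1 forced: N1=0 [stuck-at-0], N2=1, N3=1, N4=1, N5=0, N6=0, N7=0.
So Y = 0. (Without the fault it would be 1.)

0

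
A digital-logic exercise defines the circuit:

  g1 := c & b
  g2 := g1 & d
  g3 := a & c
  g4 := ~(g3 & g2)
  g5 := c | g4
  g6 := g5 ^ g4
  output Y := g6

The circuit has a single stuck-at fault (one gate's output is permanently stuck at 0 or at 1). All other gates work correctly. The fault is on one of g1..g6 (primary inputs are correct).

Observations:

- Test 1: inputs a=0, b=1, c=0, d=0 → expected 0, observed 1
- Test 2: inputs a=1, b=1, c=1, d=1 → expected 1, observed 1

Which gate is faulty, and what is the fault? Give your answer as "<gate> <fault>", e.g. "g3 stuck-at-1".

g6 stuck-at-1

Fault-free values for test 1 (a=0, b=1, c=0, d=0): g1=0, g2=0, g3=0, g4=1, g5=1, g6=0, giving Y=0. Observed 1.
Test 1: faults giving observed 1 are {g5 stuck-at-0, g6 stuck-at-1}.
Test 2 (a=1, b=1, c=1, d=1): fault-free g1=1, g2=1, g3=1, g4=0, g5=1, g6=1 → 1; observed 1. Eliminates g5 stuck-at-0.
Only g6 stuck-at-1 is consistent with every test.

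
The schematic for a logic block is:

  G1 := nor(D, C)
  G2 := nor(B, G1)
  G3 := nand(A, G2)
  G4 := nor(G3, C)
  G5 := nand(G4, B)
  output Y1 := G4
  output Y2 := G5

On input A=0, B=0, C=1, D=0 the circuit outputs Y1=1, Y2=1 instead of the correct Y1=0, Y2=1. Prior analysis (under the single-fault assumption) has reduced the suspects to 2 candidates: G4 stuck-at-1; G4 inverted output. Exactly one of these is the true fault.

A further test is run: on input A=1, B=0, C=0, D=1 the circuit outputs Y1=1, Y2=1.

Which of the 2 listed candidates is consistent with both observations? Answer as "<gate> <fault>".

G4 stuck-at-1

Evaluate each candidate on input A=1, B=0, C=0, D=1:
  G4 stuck-at-1: G1=0, G2=1, G3=0, G4=1 [stuck-at-1], G5=1 → Y1=1, Y2=1 — matches
  G4 inverted output: G1=0, G2=1, G3=0, G4=0 [inverted output], G5=1 → Y1=0, Y2=1 — eliminated
Only G4 stuck-at-1 reproduces the observed Y1=1, Y2=1.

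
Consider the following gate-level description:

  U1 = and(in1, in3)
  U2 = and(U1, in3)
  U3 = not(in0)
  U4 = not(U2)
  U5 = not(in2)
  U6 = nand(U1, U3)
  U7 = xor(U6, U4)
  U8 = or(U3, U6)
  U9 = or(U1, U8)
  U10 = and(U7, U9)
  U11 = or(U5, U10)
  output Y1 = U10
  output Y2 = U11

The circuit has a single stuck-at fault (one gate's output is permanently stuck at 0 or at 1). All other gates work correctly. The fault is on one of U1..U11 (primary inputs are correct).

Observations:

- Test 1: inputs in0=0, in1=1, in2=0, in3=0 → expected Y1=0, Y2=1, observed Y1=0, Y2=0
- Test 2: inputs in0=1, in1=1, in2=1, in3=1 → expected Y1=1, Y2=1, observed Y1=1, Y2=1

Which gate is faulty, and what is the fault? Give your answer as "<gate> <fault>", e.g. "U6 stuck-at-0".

U5 stuck-at-0

Fault-free values for test 1 (in0=0, in1=1, in2=0, in3=0): U1=0, U2=0, U3=1, U4=1, U5=1, U6=1, U7=0, U8=1, U9=1, U10=0, U11=1, giving Y1=0, Y2=1. Observed Y1=0, Y2=0.
Test 1: faults giving observed Y1=0, Y2=0 are {U5 stuck-at-0, U11 stuck-at-0}.
Test 2 (in0=1, in1=1, in2=1, in3=1): fault-free U1=1, U2=1, U3=0, U4=0, U5=0, U6=1, U7=1, U8=1, U9=1, U10=1, U11=1 → Y1=1, Y2=1; observed Y1=1, Y2=1. Eliminates U11 stuck-at-0.
Only U5 stuck-at-0 is consistent with every test.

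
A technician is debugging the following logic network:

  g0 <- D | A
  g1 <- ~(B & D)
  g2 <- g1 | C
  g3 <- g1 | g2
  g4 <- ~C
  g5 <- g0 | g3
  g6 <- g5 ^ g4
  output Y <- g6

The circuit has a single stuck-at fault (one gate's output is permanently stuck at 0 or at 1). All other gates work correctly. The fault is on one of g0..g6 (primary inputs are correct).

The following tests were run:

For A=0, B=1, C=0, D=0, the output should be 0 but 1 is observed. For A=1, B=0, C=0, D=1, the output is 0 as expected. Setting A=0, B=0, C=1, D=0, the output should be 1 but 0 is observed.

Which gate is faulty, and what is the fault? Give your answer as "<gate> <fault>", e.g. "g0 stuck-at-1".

g3 stuck-at-0

Fault-free values for test 1 (A=0, B=1, C=0, D=0): g0=0, g1=1, g2=1, g3=1, g4=1, g5=1, g6=0, giving Y=0. Observed 1.
Test 1: faults giving observed 1 are {g1 stuck-at-0, g3 stuck-at-0, g4 stuck-at-0, g5 stuck-at-0, g6 stuck-at-1}.
Test 2 (A=1, B=0, C=0, D=1): fault-free g0=1, g1=1, g2=1, g3=1, g4=1, g5=1, g6=0 → 0; observed 0. Eliminates g4 stuck-at-0, g5 stuck-at-0, g6 stuck-at-1.
Test 3 (A=0, B=0, C=1, D=0): fault-free g0=0, g1=1, g2=1, g3=1, g4=0, g5=1, g6=1 → 1; observed 0. Eliminates g1 stuck-at-0.
Only g3 stuck-at-0 is consistent with every test.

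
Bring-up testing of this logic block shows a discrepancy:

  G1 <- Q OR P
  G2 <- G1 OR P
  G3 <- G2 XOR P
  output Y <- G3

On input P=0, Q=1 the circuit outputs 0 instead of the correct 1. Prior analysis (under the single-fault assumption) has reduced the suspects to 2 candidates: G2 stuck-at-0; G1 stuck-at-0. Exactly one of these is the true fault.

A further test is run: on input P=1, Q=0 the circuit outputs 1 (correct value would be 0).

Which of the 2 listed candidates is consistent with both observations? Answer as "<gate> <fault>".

G2 stuck-at-0

Evaluate each candidate on input P=1, Q=0:
  G2 stuck-at-0: G1=1, G2=0 [stuck-at-0], G3=1 → 1 — matches
  G1 stuck-at-0: G1=0 [stuck-at-0], G2=1, G3=0 → 0 — eliminated
Only G2 stuck-at-0 reproduces the observed 1.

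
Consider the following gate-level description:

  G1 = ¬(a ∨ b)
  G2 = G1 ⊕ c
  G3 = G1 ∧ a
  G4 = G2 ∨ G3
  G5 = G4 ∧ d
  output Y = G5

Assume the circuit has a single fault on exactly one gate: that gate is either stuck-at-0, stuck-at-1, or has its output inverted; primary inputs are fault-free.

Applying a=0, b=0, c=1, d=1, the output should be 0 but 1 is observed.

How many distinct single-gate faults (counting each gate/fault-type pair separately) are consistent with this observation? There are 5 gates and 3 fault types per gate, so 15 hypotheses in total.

10

Fault-free: G1=1, G2=0, G3=0, G4=0, G5=0 → 0. Observed 1.
  G1: stuck-at-0, inverted output ✓; others ✗
  G2: stuck-at-1, inverted output ✓; others ✗
  G3: stuck-at-1, inverted output ✓; others ✗
  G4: stuck-at-1, inverted output ✓; others ✗
  G5: stuck-at-1, inverted output ✓; others ✗
Consistent faults: {G1 stuck-at-0, G1 inverted output, G2 stuck-at-1, G2 inverted output, G3 stuck-at-1, G3 inverted output, G4 stuck-at-1, G4 inverted output, G5 stuck-at-1, G5 inverted output} — 10 in all.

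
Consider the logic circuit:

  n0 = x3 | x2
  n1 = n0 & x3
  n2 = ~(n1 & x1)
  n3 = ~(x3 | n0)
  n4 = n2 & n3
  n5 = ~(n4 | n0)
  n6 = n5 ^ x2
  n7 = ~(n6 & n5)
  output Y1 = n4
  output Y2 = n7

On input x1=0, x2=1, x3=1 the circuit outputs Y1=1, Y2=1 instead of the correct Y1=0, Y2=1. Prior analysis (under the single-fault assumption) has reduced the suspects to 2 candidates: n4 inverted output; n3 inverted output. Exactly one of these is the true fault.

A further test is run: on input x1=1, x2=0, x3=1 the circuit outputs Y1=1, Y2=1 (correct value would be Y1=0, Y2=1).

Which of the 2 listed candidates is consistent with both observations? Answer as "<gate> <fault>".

Evaluate each candidate on input x1=1, x2=0, x3=1:
  n4 inverted output: n0=1, n1=1, n2=0, n3=0, n4=1 [inverted output], n5=0, n6=0, n7=1 → Y1=1, Y2=1 — matches
  n3 inverted output: n0=1, n1=1, n2=0, n3=1 [inverted output], n4=0, n5=0, n6=0, n7=1 → Y1=0, Y2=1 — eliminated
Only n4 inverted output reproduces the observed Y1=1, Y2=1.

n4 inverted output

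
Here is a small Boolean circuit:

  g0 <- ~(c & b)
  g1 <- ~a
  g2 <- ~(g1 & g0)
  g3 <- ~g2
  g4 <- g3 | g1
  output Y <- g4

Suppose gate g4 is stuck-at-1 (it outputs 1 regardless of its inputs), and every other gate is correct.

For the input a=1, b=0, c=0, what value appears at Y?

1

Propagate with g4 forced: g0=1, g1=0, g2=1, g3=0, g4=1 [stuck-at-1].
So Y = 1. (Without the fault it would be 0.)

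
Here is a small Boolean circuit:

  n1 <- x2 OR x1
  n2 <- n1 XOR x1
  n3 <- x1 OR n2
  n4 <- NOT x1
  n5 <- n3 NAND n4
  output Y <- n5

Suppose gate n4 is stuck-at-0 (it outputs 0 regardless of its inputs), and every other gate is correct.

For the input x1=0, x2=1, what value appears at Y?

Propagate with n4 forced: n1=1, n2=1, n3=1, n4=0 [stuck-at-0], n5=1.
So Y = 1. (Without the fault it would be 0.)

1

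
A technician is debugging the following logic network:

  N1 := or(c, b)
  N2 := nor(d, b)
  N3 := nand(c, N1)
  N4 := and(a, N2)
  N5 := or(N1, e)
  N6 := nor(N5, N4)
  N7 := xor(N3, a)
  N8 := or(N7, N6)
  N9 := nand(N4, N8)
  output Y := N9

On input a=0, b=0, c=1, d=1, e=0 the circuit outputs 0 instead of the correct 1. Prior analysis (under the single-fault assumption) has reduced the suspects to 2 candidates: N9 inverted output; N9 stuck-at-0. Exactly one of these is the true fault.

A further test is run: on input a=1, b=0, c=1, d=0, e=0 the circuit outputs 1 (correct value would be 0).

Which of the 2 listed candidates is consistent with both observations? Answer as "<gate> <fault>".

Evaluate each candidate on input a=1, b=0, c=1, d=0, e=0:
  N9 inverted output: N1=1, N2=1, N3=0, N4=1, N5=1, N6=0, N7=1, N8=1, N9=1 [inverted output] → 1 — matches
  N9 stuck-at-0: N1=1, N2=1, N3=0, N4=1, N5=1, N6=0, N7=1, N8=1, N9=0 [stuck-at-0] → 0 — eliminated
Only N9 inverted output reproduces the observed 1.

N9 inverted output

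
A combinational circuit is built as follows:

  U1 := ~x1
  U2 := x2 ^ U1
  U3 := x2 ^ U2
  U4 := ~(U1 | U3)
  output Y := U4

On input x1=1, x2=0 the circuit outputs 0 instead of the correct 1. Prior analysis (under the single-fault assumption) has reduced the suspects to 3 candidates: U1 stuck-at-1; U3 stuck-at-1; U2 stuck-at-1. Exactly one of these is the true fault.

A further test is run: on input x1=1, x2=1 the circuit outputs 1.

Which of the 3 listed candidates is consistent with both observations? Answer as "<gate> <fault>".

U2 stuck-at-1

Evaluate each candidate on input x1=1, x2=1:
  U1 stuck-at-1: U1=1 [stuck-at-1], U2=0, U3=1, U4=0 → 0 — eliminated
  U3 stuck-at-1: U1=0, U2=1, U3=1 [stuck-at-1], U4=0 → 0 — eliminated
  U2 stuck-at-1: U1=0, U2=1 [stuck-at-1], U3=0, U4=1 → 1 — matches
Only U2 stuck-at-1 reproduces the observed 1.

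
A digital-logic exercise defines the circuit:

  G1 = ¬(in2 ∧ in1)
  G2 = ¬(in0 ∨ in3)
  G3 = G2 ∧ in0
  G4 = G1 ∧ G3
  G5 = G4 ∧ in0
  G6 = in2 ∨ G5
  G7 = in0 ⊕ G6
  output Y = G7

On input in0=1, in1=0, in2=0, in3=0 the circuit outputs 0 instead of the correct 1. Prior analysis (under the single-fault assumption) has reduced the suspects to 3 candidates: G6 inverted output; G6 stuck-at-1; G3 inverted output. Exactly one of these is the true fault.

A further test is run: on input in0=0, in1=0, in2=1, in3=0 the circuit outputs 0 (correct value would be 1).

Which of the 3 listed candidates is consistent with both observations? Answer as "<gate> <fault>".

Evaluate each candidate on input in0=0, in1=0, in2=1, in3=0:
  G6 inverted output: G1=1, G2=1, G3=0, G4=0, G5=0, G6=0 [inverted output], G7=0 → 0 — matches
  G6 stuck-at-1: G1=1, G2=1, G3=0, G4=0, G5=0, G6=1 [stuck-at-1], G7=1 → 1 — eliminated
  G3 inverted output: G1=1, G2=1, G3=1 [inverted output], G4=1, G5=0, G6=1, G7=1 → 1 — eliminated
Only G6 inverted output reproduces the observed 0.

G6 inverted output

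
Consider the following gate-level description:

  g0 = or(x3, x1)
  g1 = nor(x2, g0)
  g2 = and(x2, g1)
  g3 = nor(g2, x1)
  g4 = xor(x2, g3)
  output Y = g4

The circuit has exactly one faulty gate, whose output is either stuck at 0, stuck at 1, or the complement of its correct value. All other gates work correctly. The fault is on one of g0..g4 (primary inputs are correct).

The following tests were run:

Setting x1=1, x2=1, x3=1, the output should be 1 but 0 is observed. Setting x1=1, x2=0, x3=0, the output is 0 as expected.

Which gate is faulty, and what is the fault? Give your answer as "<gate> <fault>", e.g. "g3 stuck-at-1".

Fault-free values for test 1 (x1=1, x2=1, x3=1): g0=1, g1=0, g2=0, g3=0, g4=1, giving Y=1. Observed 0.
Test 1: faults giving observed 0 are {g3 stuck-at-1, g3 inverted output, g4 stuck-at-0, g4 inverted output}.
Test 2 (x1=1, x2=0, x3=0): fault-free g0=1, g1=0, g2=0, g3=0, g4=0 → 0; observed 0. Eliminates g3 stuck-at-1, g3 inverted output, g4 inverted output.
Only g4 stuck-at-0 is consistent with every test.

g4 stuck-at-0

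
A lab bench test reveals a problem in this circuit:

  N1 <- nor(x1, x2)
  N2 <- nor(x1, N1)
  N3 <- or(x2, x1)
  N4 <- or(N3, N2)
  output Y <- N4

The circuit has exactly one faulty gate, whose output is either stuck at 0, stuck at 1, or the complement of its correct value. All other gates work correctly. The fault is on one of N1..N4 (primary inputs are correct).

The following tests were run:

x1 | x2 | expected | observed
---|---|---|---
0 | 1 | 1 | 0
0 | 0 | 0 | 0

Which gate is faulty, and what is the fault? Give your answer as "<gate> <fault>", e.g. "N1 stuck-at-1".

N4 stuck-at-0

Fault-free values for test 1 (x1=0, x2=1): N1=0, N2=1, N3=1, N4=1, giving Y=1. Observed 0.
Test 1: faults giving observed 0 are {N4 stuck-at-0, N4 inverted output}.
Test 2 (x1=0, x2=0): fault-free N1=1, N2=0, N3=0, N4=0 → 0; observed 0. Eliminates N4 inverted output.
Only N4 stuck-at-0 is consistent with every test.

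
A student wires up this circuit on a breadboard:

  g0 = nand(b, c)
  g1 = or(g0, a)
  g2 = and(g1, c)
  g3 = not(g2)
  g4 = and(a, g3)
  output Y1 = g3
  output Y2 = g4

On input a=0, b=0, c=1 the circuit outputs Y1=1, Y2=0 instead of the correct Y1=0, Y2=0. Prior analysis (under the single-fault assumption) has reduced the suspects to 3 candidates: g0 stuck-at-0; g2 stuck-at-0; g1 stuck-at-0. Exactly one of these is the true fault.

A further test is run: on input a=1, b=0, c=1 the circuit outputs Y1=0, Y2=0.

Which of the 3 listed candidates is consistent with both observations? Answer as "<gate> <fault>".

g0 stuck-at-0

Evaluate each candidate on input a=1, b=0, c=1:
  g0 stuck-at-0: g0=0 [stuck-at-0], g1=1, g2=1, g3=0, g4=0 → Y1=0, Y2=0 — matches
  g2 stuck-at-0: g0=1, g1=1, g2=0 [stuck-at-0], g3=1, g4=1 → Y1=1, Y2=1 — eliminated
  g1 stuck-at-0: g0=1, g1=0 [stuck-at-0], g2=0, g3=1, g4=1 → Y1=1, Y2=1 — eliminated
Only g0 stuck-at-0 reproduces the observed Y1=0, Y2=0.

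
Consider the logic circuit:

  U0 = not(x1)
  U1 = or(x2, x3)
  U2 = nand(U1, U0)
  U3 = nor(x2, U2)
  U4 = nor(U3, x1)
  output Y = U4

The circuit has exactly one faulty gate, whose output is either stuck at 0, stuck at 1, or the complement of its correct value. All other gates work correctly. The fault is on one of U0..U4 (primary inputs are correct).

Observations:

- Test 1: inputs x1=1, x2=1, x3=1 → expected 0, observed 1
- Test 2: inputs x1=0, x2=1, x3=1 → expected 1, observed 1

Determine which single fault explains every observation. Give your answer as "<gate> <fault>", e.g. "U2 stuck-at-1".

U4 stuck-at-1

Fault-free values for test 1 (x1=1, x2=1, x3=1): U0=0, U1=1, U2=1, U3=0, U4=0, giving Y=0. Observed 1.
Test 1: faults giving observed 1 are {U4 stuck-at-1, U4 inverted output}.
Test 2 (x1=0, x2=1, x3=1): fault-free U0=1, U1=1, U2=0, U3=0, U4=1 → 1; observed 1. Eliminates U4 inverted output.
Only U4 stuck-at-1 is consistent with every test.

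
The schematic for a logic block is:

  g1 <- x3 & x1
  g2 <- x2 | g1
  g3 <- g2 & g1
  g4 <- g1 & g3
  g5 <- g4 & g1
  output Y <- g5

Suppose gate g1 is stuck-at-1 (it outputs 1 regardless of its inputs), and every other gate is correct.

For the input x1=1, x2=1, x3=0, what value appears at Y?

1

Propagate with g1 forced: g1=1 [stuck-at-1], g2=1, g3=1, g4=1, g5=1.
So Y = 1. (Without the fault it would be 0.)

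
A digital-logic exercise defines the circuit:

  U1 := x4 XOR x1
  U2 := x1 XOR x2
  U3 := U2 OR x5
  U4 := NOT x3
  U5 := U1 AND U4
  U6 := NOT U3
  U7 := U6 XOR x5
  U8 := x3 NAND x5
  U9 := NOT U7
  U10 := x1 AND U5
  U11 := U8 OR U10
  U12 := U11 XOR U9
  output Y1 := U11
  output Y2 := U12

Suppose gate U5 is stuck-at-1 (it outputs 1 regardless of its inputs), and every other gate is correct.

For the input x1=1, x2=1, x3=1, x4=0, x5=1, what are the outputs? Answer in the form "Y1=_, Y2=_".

Y1=1, Y2=1

Propagate with U5 forced: U1=1, U2=0, U3=1, U4=0, U5=1 [stuck-at-1], U6=0, U7=1, U8=0, U9=0, U10=1, U11=1, U12=1.
So the outputs are Y1=1, Y2=1. (Without the fault they would be Y1=0, Y2=0.)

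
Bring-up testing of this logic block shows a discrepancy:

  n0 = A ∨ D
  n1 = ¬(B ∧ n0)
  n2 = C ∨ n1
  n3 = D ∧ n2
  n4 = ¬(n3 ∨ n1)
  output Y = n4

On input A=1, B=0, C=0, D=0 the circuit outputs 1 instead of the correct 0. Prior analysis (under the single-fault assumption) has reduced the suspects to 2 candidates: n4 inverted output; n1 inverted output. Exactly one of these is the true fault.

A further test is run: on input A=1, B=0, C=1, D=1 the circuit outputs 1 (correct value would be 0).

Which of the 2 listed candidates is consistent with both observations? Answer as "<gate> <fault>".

Evaluate each candidate on input A=1, B=0, C=1, D=1:
  n4 inverted output: n0=1, n1=1, n2=1, n3=1, n4=1 [inverted output] → 1 — matches
  n1 inverted output: n0=1, n1=0 [inverted output], n2=1, n3=1, n4=0 → 0 — eliminated
Only n4 inverted output reproduces the observed 1.

n4 inverted output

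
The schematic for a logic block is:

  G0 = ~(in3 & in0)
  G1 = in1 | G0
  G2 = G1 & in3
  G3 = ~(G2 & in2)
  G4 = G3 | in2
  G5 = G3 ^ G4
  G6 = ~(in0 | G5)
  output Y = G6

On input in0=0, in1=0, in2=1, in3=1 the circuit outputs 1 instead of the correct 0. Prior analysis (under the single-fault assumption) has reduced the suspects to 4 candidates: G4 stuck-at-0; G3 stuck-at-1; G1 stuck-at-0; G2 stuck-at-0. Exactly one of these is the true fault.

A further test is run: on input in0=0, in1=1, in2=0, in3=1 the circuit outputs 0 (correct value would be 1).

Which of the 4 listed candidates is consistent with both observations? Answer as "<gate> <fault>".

Evaluate each candidate on input in0=0, in1=1, in2=0, in3=1:
  G4 stuck-at-0: G0=1, G1=1, G2=1, G3=1, G4=0 [stuck-at-0], G5=1, G6=0 → 0 — matches
  G3 stuck-at-1: G0=1, G1=1, G2=1, G3=1 [stuck-at-1], G4=1, G5=0, G6=1 → 1 — eliminated
  G1 stuck-at-0: G0=1, G1=0 [stuck-at-0], G2=0, G3=1, G4=1, G5=0, G6=1 → 1 — eliminated
  G2 stuck-at-0: G0=1, G1=1, G2=0 [stuck-at-0], G3=1, G4=1, G5=0, G6=1 → 1 — eliminated
Only G4 stuck-at-0 reproduces the observed 0.

G4 stuck-at-0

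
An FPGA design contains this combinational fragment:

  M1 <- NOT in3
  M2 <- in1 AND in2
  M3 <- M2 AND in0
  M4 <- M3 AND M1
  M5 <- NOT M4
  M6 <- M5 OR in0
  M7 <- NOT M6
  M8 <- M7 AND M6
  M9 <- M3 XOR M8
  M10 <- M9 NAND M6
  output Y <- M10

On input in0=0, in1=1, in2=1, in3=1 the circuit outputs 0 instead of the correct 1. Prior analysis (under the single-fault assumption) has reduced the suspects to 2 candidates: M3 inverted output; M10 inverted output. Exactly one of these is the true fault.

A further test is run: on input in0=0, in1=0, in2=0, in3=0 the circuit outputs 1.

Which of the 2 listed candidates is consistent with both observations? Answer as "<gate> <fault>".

Evaluate each candidate on input in0=0, in1=0, in2=0, in3=0:
  M3 inverted output: M1=1, M2=0, M3=1 [inverted output], M4=1, M5=0, M6=0, M7=1, M8=0, M9=1, M10=1 → 1 — matches
  M10 inverted output: M1=1, M2=0, M3=0, M4=0, M5=1, M6=1, M7=0, M8=0, M9=0, M10=0 [inverted output] → 0 — eliminated
Only M3 inverted output reproduces the observed 1.

M3 inverted output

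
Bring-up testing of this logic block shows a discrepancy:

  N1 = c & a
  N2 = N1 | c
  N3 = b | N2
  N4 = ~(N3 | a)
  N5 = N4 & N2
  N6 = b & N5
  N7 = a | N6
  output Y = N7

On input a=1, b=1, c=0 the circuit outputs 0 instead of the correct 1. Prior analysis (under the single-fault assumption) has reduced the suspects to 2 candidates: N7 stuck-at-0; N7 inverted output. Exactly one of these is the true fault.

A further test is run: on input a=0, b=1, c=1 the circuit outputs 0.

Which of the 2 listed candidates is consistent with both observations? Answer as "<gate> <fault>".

Evaluate each candidate on input a=0, b=1, c=1:
  N7 stuck-at-0: N1=0, N2=1, N3=1, N4=0, N5=0, N6=0, N7=0 [stuck-at-0] → 0 — matches
  N7 inverted output: N1=0, N2=1, N3=1, N4=0, N5=0, N6=0, N7=1 [inverted output] → 1 — eliminated
Only N7 stuck-at-0 reproduces the observed 0.

N7 stuck-at-0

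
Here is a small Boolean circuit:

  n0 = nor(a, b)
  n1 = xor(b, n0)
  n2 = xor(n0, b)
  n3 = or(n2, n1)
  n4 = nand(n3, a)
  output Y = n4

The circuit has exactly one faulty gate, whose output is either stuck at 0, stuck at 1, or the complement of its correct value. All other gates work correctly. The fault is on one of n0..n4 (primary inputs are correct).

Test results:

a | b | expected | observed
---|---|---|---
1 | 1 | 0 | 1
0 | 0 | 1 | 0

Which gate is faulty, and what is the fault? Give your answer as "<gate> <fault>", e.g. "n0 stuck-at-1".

Fault-free values for test 1 (a=1, b=1): n0=0, n1=1, n2=1, n3=1, n4=0, giving Y=0. Observed 1.
Test 1: faults giving observed 1 are {n0 stuck-at-1, n0 inverted output, n3 stuck-at-0, n3 inverted output, n4 stuck-at-1, n4 inverted output}.
Test 2 (a=0, b=0): fault-free n0=1, n1=1, n2=1, n3=1, n4=1 → 1; observed 0. Eliminates n0 stuck-at-1, n0 inverted output, n3 stuck-at-0, n3 inverted output, n4 stuck-at-1.
Only n4 inverted output is consistent with every test.

n4 inverted output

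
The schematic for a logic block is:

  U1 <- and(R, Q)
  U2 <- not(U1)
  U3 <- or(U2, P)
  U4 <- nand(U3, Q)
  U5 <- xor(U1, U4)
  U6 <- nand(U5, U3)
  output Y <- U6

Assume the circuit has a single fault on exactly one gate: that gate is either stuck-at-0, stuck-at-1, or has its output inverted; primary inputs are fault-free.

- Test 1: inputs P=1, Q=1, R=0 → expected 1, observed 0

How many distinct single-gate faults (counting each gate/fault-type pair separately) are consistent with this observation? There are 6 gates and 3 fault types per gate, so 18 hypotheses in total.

Fault-free: U1=0, U2=1, U3=1, U4=0, U5=0, U6=1 → 1. Observed 0.
  U1: stuck-at-1, inverted output ✓; others ✗
  U2: none of the 3 fault types match ✗
  U3: none of the 3 fault types match ✗
  U4: stuck-at-1, inverted output ✓; others ✗
  U5: stuck-at-1, inverted output ✓; others ✗
  U6: stuck-at-0, inverted output ✓; others ✗
Consistent faults: {U1 stuck-at-1, U1 inverted output, U4 stuck-at-1, U4 inverted output, U5 stuck-at-1, U5 inverted output, U6 stuck-at-0, U6 inverted output} — 8 in all.

8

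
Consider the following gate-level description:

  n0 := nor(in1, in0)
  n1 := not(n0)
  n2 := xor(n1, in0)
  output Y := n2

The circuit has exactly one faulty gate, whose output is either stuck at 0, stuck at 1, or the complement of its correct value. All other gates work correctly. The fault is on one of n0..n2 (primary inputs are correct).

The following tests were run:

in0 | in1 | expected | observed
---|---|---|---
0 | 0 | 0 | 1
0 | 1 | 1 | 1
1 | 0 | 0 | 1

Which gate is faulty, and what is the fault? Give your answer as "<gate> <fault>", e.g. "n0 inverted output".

Fault-free values for test 1 (in0=0, in1=0): n0=1, n1=0, n2=0, giving Y=0. Observed 1.
Test 1: faults giving observed 1 are {n0 stuck-at-0, n0 inverted output, n1 stuck-at-1, n1 inverted output, n2 stuck-at-1, n2 inverted output}.
Test 2 (in0=0, in1=1): fault-free n0=0, n1=1, n2=1 → 1; observed 1. Eliminates n0 inverted output, n1 inverted output, n2 inverted output.
Test 3 (in0=1, in1=0): fault-free n0=0, n1=1, n2=0 → 0; observed 1. Eliminates n0 stuck-at-0, n1 stuck-at-1.
Only n2 stuck-at-1 is consistent with every test.

n2 stuck-at-1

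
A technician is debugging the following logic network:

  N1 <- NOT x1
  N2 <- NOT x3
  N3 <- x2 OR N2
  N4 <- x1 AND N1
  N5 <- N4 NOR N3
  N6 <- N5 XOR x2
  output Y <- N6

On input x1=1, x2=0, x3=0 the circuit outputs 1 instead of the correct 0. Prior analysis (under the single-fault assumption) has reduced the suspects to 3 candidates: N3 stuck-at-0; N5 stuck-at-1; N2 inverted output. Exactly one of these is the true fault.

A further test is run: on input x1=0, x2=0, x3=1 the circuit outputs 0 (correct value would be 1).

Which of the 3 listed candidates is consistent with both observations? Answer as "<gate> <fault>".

N2 inverted output

Evaluate each candidate on input x1=0, x2=0, x3=1:
  N3 stuck-at-0: N1=1, N2=0, N3=0 [stuck-at-0], N4=0, N5=1, N6=1 → 1 — eliminated
  N5 stuck-at-1: N1=1, N2=0, N3=0, N4=0, N5=1 [stuck-at-1], N6=1 → 1 — eliminated
  N2 inverted output: N1=1, N2=1 [inverted output], N3=1, N4=0, N5=0, N6=0 → 0 — matches
Only N2 inverted output reproduces the observed 0.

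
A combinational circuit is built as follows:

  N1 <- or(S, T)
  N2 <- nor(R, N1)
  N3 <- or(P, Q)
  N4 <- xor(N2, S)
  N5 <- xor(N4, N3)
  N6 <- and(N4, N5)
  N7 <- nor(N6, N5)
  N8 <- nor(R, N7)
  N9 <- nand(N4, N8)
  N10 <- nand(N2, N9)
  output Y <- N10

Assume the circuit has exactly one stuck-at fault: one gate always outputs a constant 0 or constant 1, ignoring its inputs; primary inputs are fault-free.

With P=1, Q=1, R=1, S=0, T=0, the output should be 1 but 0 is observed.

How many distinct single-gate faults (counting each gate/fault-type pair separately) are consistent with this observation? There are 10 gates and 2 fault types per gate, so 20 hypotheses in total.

Fault-free: N1=0, N2=0, N3=1, N4=0, N5=1, N6=0, N7=0, N8=0, N9=1, N10=1 → 1. Observed 0.
  N1: none of the 2 fault types match ✗
  N2: stuck-at-1 ✓; others ✗
  N3: none of the 2 fault types match ✗
  N4: none of the 2 fault types match ✗
  N5: none of the 2 fault types match ✗
  N6: none of the 2 fault types match ✗
  N7: none of the 2 fault types match ✗
  N8: none of the 2 fault types match ✗
  N9: none of the 2 fault types match ✗
  N10: stuck-at-0 ✓; others ✗
Consistent faults: {N2 stuck-at-1, N10 stuck-at-0} — 2 in all.

2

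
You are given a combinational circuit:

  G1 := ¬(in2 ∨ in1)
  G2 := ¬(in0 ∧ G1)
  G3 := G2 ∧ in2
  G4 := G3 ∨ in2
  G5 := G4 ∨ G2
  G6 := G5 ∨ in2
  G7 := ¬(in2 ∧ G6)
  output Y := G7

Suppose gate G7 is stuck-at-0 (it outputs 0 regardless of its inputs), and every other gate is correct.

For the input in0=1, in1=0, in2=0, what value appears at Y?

0

Propagate with G7 forced: G1=1, G2=0, G3=0, G4=0, G5=0, G6=0, G7=0 [stuck-at-0].
So Y = 0. (Without the fault it would be 1.)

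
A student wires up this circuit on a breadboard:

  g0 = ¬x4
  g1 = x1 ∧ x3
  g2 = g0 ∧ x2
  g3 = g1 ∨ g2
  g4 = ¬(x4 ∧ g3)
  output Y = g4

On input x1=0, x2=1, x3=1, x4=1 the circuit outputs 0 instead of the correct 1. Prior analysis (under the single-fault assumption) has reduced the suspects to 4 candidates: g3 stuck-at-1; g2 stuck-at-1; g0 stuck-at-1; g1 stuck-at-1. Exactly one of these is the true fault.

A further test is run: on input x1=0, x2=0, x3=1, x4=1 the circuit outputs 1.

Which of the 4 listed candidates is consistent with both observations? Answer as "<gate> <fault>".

Evaluate each candidate on input x1=0, x2=0, x3=1, x4=1:
  g3 stuck-at-1: g0=0, g1=0, g2=0, g3=1 [stuck-at-1], g4=0 → 0 — eliminated
  g2 stuck-at-1: g0=0, g1=0, g2=1 [stuck-at-1], g3=1, g4=0 → 0 — eliminated
  g0 stuck-at-1: g0=1 [stuck-at-1], g1=0, g2=0, g3=0, g4=1 → 1 — matches
  g1 stuck-at-1: g0=0, g1=1 [stuck-at-1], g2=0, g3=1, g4=0 → 0 — eliminated
Only g0 stuck-at-1 reproduces the observed 1.

g0 stuck-at-1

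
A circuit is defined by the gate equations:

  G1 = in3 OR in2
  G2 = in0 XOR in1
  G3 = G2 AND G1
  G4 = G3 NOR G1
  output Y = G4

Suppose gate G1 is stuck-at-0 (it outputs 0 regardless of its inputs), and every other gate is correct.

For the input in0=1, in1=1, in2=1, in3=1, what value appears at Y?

1

Propagate with G1 forced: G1=0 [stuck-at-0], G2=0, G3=0, G4=1.
So Y = 1. (Without the fault it would be 0.)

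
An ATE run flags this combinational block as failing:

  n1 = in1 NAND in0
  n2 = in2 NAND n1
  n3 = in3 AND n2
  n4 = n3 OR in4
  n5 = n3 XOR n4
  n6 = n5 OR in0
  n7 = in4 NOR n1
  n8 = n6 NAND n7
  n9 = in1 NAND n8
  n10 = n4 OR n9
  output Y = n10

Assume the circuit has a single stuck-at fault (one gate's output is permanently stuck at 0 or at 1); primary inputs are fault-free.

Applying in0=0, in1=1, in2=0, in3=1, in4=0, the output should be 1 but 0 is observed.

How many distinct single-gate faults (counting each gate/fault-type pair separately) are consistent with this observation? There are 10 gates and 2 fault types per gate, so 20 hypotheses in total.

4

Fault-free: n1=1, n2=1, n3=1, n4=1, n5=0, n6=0, n7=0, n8=1, n9=0, n10=1 → 1. Observed 0.
  n1: none of the 2 fault types match ✗
  n2: stuck-at-0 ✓; others ✗
  n3: stuck-at-0 ✓; others ✗
  n4: stuck-at-0 ✓; others ✗
  n5: none of the 2 fault types match ✗
  n6: none of the 2 fault types match ✗
  n7: none of the 2 fault types match ✗
  n8: none of the 2 fault types match ✗
  n9: none of the 2 fault types match ✗
  n10: stuck-at-0 ✓; others ✗
Consistent faults: {n2 stuck-at-0, n3 stuck-at-0, n4 stuck-at-0, n10 stuck-at-0} — 4 in all.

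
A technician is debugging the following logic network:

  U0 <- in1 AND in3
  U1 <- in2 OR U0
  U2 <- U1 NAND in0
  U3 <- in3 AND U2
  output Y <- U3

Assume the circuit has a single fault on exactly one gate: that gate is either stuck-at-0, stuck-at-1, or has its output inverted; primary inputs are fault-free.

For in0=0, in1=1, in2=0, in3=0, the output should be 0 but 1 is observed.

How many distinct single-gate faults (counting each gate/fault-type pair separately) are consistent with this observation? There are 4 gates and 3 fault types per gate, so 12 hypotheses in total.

2

Fault-free: U0=0, U1=0, U2=1, U3=0 → 0. Observed 1.
  U0 stuck-at-0: output 0 ✗
  U0 stuck-at-1: output 0 ✗
  U0 inverted output: output 0 ✗
  U1 stuck-at-0: output 0 ✗
  U1 stuck-at-1: output 0 ✗
  U1 inverted output: output 0 ✗
  U2 stuck-at-0: output 0 ✗
  U2 stuck-at-1: output 0 ✗
  U2 inverted output: output 0 ✗
  U3 stuck-at-0: output 0 ✗
  U3 stuck-at-1: output 1 ✓
  U3 inverted output: output 1 ✓
Consistent faults: {U3 stuck-at-1, U3 inverted output} — 2 in all.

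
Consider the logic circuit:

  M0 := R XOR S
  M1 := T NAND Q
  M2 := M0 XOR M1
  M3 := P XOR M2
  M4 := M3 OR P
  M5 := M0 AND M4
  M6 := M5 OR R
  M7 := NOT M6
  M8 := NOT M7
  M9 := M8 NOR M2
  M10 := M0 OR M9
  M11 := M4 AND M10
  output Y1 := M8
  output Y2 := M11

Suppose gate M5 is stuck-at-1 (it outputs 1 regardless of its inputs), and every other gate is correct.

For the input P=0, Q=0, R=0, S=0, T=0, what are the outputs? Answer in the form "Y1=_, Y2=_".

Propagate with M5 forced: M0=0, M1=1, M2=1, M3=1, M4=1, M5=1 [stuck-at-1], M6=1, M7=0, M8=1, M9=0, M10=0, M11=0.
So the outputs are Y1=1, Y2=0. (Without the fault they would be Y1=0, Y2=0.)

Y1=1, Y2=0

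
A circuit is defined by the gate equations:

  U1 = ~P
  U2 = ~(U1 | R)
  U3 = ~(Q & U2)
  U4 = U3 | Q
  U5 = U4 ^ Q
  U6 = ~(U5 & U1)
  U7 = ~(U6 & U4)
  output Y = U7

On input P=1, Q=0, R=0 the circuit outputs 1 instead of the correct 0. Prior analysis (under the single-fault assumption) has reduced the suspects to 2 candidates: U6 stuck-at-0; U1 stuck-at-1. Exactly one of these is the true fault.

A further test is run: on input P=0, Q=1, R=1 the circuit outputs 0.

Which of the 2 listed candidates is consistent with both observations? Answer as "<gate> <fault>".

U1 stuck-at-1

Evaluate each candidate on input P=0, Q=1, R=1:
  U6 stuck-at-0: U1=1, U2=0, U3=1, U4=1, U5=0, U6=0 [stuck-at-0], U7=1 → 1 — eliminated
  U1 stuck-at-1: U1=1 [stuck-at-1], U2=0, U3=1, U4=1, U5=0, U6=1, U7=0 → 0 — matches
Only U1 stuck-at-1 reproduces the observed 0.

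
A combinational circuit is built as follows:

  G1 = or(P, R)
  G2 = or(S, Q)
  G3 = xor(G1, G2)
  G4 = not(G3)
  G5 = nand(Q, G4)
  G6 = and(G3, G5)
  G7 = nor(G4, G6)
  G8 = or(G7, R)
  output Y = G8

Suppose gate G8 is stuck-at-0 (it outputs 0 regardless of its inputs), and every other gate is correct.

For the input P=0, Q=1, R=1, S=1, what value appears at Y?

Propagate with G8 forced: G1=1, G2=1, G3=0, G4=1, G5=0, G6=0, G7=0, G8=0 [stuck-at-0].
So Y = 0. (Without the fault it would be 1.)

0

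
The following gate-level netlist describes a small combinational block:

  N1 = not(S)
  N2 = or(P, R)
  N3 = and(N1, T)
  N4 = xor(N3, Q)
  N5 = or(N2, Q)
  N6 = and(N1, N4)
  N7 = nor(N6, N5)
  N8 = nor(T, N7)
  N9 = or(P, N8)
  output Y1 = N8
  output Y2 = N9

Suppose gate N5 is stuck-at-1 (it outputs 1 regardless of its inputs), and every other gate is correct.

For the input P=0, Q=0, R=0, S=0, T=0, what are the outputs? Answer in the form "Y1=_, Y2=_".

Propagate with N5 forced: N1=1, N2=0, N3=0, N4=0, N5=1 [stuck-at-1], N6=0, N7=0, N8=1, N9=1.
So the outputs are Y1=1, Y2=1. (Without the fault they would be Y1=0, Y2=0.)

Y1=1, Y2=1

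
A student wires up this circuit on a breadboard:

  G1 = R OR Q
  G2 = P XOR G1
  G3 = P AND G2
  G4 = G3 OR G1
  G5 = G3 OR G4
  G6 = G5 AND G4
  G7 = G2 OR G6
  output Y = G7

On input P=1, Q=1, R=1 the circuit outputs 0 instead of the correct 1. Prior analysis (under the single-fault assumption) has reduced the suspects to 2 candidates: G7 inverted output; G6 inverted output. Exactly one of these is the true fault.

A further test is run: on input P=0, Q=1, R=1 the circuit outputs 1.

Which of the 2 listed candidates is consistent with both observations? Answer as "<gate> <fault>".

G6 inverted output

Evaluate each candidate on input P=0, Q=1, R=1:
  G7 inverted output: G1=1, G2=1, G3=0, G4=1, G5=1, G6=1, G7=0 [inverted output] → 0 — eliminated
  G6 inverted output: G1=1, G2=1, G3=0, G4=1, G5=1, G6=0 [inverted output], G7=1 → 1 — matches
Only G6 inverted output reproduces the observed 1.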